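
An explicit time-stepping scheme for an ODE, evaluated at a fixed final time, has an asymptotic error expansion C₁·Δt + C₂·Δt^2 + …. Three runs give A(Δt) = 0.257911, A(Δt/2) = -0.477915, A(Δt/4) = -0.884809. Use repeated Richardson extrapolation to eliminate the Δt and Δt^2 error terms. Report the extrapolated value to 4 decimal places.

-1.3177

First eliminate the Δt term (factor 2^1 = 2):
  B₁ = (2·(-0.477915) − 0.257911)/1 = -1.213741
  B₂ = (2·(-0.884809) − (-0.477915))/1 = -1.291703
Then eliminate the Δt^2 term (factor 2^2 = 4):
  (4·(-1.291703) − (-1.213741))/3 = -1.317690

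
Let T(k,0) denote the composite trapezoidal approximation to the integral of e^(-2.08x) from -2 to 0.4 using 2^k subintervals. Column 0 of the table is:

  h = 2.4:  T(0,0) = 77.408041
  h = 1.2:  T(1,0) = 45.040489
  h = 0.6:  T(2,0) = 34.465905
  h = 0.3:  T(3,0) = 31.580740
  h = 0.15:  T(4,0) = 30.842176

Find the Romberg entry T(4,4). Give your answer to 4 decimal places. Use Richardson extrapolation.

T(1,1) = 45.040489 + (45.040489 − 77.408041)/3 = 34.251305
T(2,1) = (4·34.465905 − 45.040489) / 3 = 30.941044
T(3,1) = (4·31.580740 − 34.465905) / 3 = 30.619018
T(4,1) = 30.842176 + (30.842176 − 31.580740)/3 = 30.595988
T(2,2) = (16·30.941044 − 34.251305) / 15 = 30.720360
T(3,2) = 30.619018 + (30.619018 − 30.941044)/15 = 30.597550
T(4,2) = 30.595988 + (30.595988 − 30.619018)/15 = 30.594453
T(3,3) = (64·30.597550 − 30.720360) / 63 = 30.595601
T(4,3) = 30.594453 + (30.594453 − 30.597550)/63 = 30.594404
T(4,4) = 30.594404 + (30.594404 − 30.595601)/255 = 30.594399

30.5944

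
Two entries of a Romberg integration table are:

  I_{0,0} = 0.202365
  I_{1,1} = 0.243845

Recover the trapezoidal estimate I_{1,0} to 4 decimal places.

From I_{1,1} = (4·I_{1,0} − I_{0,0})/3, solve for I_{1,0}:
4·I_{1,0} = 3·0.243845 + 0.202365 = 0.933900
I_{1,0} = 0.233475

0.2335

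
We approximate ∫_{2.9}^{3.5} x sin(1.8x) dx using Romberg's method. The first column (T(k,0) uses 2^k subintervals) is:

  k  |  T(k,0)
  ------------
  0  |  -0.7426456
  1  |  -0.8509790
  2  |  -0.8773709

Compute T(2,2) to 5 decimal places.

-0.88611

T(1,1) = -0.8509790 + (-0.8509790 − (-0.7426456))/3 = -0.8870901
T(2,1) = -0.8773709 + (-0.8773709 − (-0.8509790))/3 = -0.8861682
T(2,2) = (16·(-0.8861682) − (-0.8870901)) / 15 = -0.8861067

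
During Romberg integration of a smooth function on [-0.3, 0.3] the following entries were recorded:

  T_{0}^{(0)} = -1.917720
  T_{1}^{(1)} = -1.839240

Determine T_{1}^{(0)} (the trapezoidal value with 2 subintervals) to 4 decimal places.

From T_{1}^{(1)} = (4·T_{1}^{(0)} − T_{0}^{(0)})/3, solve for T_{1}^{(0)}:
4·T_{1}^{(0)} = 3·(-1.839240) + (-1.917720) = -7.435440
T_{1}^{(0)} = -1.858860

-1.8589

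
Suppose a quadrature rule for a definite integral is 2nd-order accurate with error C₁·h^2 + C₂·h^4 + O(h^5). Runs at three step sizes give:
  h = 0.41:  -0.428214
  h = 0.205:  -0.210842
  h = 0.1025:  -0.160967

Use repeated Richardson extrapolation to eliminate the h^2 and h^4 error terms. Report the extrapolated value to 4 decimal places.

-0.1447

First eliminate the h^2 term (factor 2^2 = 4):
  B₁ = (4·(-0.210842) − (-0.428214))/3 = -0.138385
  B₂ = (4·(-0.160967) − (-0.210842))/3 = -0.144342
Then eliminate the h^4 term (factor 2^4 = 16):
  (16·(-0.144342) − (-0.138385))/15 = -0.144739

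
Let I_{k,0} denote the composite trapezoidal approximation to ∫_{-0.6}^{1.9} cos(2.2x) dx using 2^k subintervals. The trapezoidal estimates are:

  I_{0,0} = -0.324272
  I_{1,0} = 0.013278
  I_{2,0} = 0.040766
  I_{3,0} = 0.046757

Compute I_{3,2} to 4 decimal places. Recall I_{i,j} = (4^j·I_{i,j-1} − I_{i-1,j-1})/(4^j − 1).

Richardson extrapolation on the trapezoidal column (denominator 4−1=3):
I_{2,1} = (4·0.040766 − 0.013278) / 3 = 0.049929
I_{3,1} = (4·0.046757 − 0.040766) / 3 = 0.048754
I_{3,2} = (16·0.048754 − 0.049929) / 15 = 0.048676

0.0487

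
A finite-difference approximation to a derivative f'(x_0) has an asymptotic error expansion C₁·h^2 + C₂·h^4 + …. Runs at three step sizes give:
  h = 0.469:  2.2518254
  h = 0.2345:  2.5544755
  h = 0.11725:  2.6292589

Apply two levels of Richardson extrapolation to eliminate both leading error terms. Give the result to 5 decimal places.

First eliminate the h^2 term (factor 2^2 = 4):
  B₁ = (4·2.5544755 − 2.2518254)/3 = 2.6553589
  B₂ = (4·2.6292589 − 2.5544755)/3 = 2.6541867
Then eliminate the h^4 term (factor 2^4 = 16):
  (16·2.6541867 − 2.6553589)/15 = 2.6541086

2.65411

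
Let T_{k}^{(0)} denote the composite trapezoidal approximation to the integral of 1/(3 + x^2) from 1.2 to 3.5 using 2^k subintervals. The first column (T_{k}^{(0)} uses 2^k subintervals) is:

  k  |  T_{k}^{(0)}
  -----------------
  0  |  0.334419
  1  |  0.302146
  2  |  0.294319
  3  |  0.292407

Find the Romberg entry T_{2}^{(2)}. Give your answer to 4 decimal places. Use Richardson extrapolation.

0.2917

Richardson extrapolation on the trapezoidal column (denominator 4−1=3):
T_{1}^{(1)} = 0.302146 + (0.302146 − 0.334419)/3 = 0.291388
T_{2}^{(1)} = 0.294319 + (0.294319 − 0.302146)/3 = 0.291710
T_{2}^{(2)} = 0.291710 + (0.291710 − 0.291388)/15 = 0.291731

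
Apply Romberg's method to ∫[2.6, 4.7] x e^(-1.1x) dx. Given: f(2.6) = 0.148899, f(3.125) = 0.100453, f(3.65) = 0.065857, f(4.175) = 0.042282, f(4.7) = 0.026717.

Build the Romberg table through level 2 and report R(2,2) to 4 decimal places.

R(0,0) (trapezoid, 1 panel, h=2.1000): 0.184397
R(1,0) (trapezoid, 2 panels, h=1.0500): 0.161348
R(2,0) (trapezoid, 4 panels, h=0.5250): 0.155610
R(1,1) = 0.161348 + (0.161348 − 0.184397)/3 = 0.153665
R(2,1) = 0.155610 + (0.155610 − 0.161348)/3 = 0.153697
R(2,2) = 0.153697 + (0.153697 − 0.153665)/15 = 0.153699

0.1537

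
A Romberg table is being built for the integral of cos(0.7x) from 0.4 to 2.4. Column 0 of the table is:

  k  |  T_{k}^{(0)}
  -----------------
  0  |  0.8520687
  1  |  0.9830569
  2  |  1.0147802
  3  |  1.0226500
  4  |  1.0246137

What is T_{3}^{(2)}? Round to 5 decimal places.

1.02527

T_{2}^{(1)} = 1.0147802 + (1.0147802 − 0.9830569)/3 = 1.0253546
T_{3}^{(1)} = (4·1.0226500 − 1.0147802) / 3 = 1.0252733
T_{3}^{(2)} = (16·1.0252733 − 1.0253546) / 15 = 1.0252679
(Column j=1 coincides with Simpson's rule on the same nodes.)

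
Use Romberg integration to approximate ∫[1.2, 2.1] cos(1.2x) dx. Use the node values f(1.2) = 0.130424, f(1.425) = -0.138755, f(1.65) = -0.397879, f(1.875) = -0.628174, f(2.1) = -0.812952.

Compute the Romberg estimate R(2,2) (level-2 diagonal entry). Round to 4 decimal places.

R(0,0) (trapezoid, 1 panel, h=0.9000): -0.307138
R(1,0) (trapezoid, 2 panels, h=0.4500): -0.332614
R(2,0) (trapezoid, 4 panels, h=0.2250): -0.338866
R(1,1) = -0.332614 + (-0.332614 − (-0.307138))/3 = -0.341106
R(2,1) = -0.338866 + (-0.338866 − (-0.332614))/3 = -0.340950
R(2,2) = -0.340950 + (-0.340950 − (-0.341106))/15 = -0.340940

-0.3409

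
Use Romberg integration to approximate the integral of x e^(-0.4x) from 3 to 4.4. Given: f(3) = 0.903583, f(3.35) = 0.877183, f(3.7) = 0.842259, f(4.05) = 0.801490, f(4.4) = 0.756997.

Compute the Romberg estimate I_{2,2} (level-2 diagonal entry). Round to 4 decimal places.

1.1736

I_{0,0} (trapezoid, 1 panel, h=1.4000): 1.162406
I_{1,0} (trapezoid, 2 panels, h=0.7000): 1.170784
I_{2,0} (trapezoid, 4 panels, h=0.3500): 1.172928
I_{1,1} = 1.170784 + (1.170784 − 1.162406)/3 = 1.173577
I_{2,1} = 1.172928 + (1.172928 − 1.170784)/3 = 1.173643
I_{2,2} = 1.173643 + (1.173643 − 1.173577)/15 = 1.173647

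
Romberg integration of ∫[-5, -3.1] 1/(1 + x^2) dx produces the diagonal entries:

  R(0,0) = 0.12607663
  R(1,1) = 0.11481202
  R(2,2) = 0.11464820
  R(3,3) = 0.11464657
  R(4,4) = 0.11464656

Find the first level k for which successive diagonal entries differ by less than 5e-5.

k = 3

|R(1,1) − R(0,0)| = 0.01126461 ≥ 5e-5
|R(2,2) − R(1,1)| = 0.00016382 ≥ 5e-5
|R(3,3) − R(2,2)| = 0.00000163 < 5e-5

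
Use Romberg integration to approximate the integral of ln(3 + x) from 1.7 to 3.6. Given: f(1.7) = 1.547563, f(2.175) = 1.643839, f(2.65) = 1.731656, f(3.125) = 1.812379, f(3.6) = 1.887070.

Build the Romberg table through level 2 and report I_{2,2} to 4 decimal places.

I_{0,0} (trapezoid, 1 panel, h=1.9000): 3.262901
I_{1,0} (trapezoid, 2 panels, h=0.9500): 3.276524
I_{2,0} (trapezoid, 4 panels, h=0.4750): 3.279965
I_{1,1} = 3.276524 + (3.276524 − 3.262901)/3 = 3.281065
I_{2,1} = 3.279965 + (3.279965 − 3.276524)/3 = 3.281112
I_{2,2} = 3.281112 + (3.281112 − 3.281065)/15 = 3.281115

3.2811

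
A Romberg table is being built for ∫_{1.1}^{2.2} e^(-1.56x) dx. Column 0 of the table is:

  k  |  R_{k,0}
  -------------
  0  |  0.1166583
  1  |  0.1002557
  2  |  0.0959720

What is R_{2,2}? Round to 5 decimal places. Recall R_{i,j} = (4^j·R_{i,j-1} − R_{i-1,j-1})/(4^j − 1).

0.09453

Richardson extrapolation on the trapezoidal column (denominator 4−1=3):
R_{1,1} = 0.1002557 + (0.1002557 − 0.1166583)/3 = 0.0947882
R_{2,1} = (4·0.0959720 − 0.1002557) / 3 = 0.0945441
R_{2,2} = (16·0.0945441 − 0.0947882) / 15 = 0.0945278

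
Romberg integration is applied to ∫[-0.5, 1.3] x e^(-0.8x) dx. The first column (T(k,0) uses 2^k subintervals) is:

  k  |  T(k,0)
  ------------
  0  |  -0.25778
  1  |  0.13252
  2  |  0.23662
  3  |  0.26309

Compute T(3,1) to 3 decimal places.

0.272

Richardson extrapolation on the trapezoidal column (denominator 4−1=3):
T(3,1) = (4·0.26309 − 0.23662) / 3 = 0.27191
(Column j=1 coincides with Simpson's rule on the same nodes.)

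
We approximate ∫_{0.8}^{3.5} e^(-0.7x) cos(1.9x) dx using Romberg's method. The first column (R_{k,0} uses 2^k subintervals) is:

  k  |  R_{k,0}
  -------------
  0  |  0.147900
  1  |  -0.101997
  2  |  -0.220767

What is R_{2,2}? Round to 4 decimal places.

-0.2654

Richardson extrapolation on the trapezoidal column (denominator 4−1=3):
R_{1,1} = -0.101997 + (-0.101997 − 0.147900)/3 = -0.185296
R_{2,1} = -0.220767 + (-0.220767 − (-0.101997))/3 = -0.260357
R_{2,2} = (16·(-0.260357) − (-0.185296)) / 15 = -0.265361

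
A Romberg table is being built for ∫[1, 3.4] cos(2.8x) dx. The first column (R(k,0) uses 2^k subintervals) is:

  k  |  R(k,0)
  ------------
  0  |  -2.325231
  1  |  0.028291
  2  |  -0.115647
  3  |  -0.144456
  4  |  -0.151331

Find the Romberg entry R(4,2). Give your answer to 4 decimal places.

-0.1536

R(3,1) = (4·(-0.144456) − (-0.115647)) / 3 = -0.154059
R(4,1) = (4·(-0.151331) − (-0.144456)) / 3 = -0.153623
R(4,2) = (16·(-0.153623) − (-0.154059)) / 15 = -0.153594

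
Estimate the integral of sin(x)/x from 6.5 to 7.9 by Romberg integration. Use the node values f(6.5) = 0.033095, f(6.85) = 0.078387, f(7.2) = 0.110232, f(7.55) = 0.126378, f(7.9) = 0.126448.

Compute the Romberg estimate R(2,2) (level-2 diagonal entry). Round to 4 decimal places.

R(0,0) (trapezoid, 1 panel, h=1.4000): 0.111680
R(1,0) (trapezoid, 2 panels, h=0.7000): 0.133002
R(2,0) (trapezoid, 4 panels, h=0.3500): 0.138169
R(1,1) = 0.133002 + (0.133002 − 0.111680)/3 = 0.140109
R(2,1) = 0.138169 + (0.138169 − 0.133002)/3 = 0.139891
R(2,2) = 0.139891 + (0.139891 − 0.140109)/15 = 0.139876

0.1399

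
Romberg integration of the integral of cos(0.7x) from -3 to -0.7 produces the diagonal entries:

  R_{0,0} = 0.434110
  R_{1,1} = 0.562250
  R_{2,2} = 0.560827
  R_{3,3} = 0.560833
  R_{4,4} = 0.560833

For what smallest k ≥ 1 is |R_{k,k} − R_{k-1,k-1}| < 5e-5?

|R_{1,1} − R_{0,0}| = 0.128140 ≥ 5e-5
|R_{2,2} − R_{1,1}| = 0.001423 ≥ 5e-5
|R_{3,3} − R_{2,2}| = 0.000006 < 5e-5

k = 3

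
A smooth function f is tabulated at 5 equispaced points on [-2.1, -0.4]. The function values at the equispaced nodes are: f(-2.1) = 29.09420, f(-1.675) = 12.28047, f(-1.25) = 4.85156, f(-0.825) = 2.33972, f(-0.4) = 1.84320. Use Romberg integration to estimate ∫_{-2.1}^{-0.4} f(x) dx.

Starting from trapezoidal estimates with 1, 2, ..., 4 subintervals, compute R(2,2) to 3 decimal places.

R(0,0) (trapezoid, 1 panel, h=1.7000): 26.29679
R(1,0) (trapezoid, 2 panels, h=0.8500): 17.27222
R(2,0) (trapezoid, 4 panels, h=0.4250): 14.84969
R(1,1) = 17.27222 + (17.27222 − 26.29679)/3 = 14.26403
R(2,1) = 14.84969 + (14.84969 − 17.27222)/3 = 14.04218
R(2,2) = 14.04218 + (14.04218 − 14.26403)/15 = 14.02739

14.027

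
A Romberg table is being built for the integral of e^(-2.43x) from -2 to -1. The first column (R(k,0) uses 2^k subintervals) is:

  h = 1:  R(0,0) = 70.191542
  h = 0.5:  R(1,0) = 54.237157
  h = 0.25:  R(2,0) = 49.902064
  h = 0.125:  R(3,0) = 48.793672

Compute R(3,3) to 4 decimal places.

48.4220

Richardson extrapolation on the trapezoidal column (denominator 4−1=3):
R(1,1) = 54.237157 + (54.237157 − 70.191542)/3 = 48.919029
R(2,1) = (4·49.902064 − 54.237157) / 3 = 48.457033
R(3,1) = (4·48.793672 − 49.902064) / 3 = 48.424208
R(2,2) = 48.457033 + (48.457033 − 48.919029)/15 = 48.426233
R(3,2) = 48.424208 + (48.424208 − 48.457033)/15 = 48.422020
R(3,3) = 48.422020 + (48.422020 − 48.426233)/63 = 48.421953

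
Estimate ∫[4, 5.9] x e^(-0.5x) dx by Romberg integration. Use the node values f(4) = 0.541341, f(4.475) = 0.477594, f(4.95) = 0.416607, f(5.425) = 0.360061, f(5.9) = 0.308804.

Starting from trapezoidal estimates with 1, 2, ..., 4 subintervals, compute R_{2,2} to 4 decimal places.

R_{0,0} (trapezoid, 1 panel, h=1.9000): 0.807638
R_{1,0} (trapezoid, 2 panels, h=0.9500): 0.799596
R_{2,0} (trapezoid, 4 panels, h=0.4750): 0.797684
R_{1,1} = 0.799596 + (0.799596 − 0.807638)/3 = 0.796915
R_{2,1} = 0.797684 + (0.797684 − 0.799596)/3 = 0.797047
R_{2,2} = 0.797047 + (0.797047 − 0.796915)/15 = 0.797056

0.7971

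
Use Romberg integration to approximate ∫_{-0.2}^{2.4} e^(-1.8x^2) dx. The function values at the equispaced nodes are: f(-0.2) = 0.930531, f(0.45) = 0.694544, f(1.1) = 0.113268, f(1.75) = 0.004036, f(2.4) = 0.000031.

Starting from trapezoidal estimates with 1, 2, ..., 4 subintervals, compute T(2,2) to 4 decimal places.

0.8732

T(0,0) (trapezoid, 1 panel, h=2.6000): 1.209731
T(1,0) (trapezoid, 2 panels, h=1.3000): 0.752114
T(2,0) (trapezoid, 4 panels, h=0.6500): 0.830134
T(1,1) = 0.752114 + (0.752114 − 1.209731)/3 = 0.599575
T(2,1) = 0.830134 + (0.830134 − 0.752114)/3 = 0.856141
T(2,2) = 0.856141 + (0.856141 − 0.599575)/15 = 0.873245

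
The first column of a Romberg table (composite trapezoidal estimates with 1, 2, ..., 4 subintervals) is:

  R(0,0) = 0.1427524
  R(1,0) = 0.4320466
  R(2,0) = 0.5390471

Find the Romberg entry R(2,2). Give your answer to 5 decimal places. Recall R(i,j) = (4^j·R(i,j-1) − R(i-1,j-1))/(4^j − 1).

0.57780

Richardson extrapolation on the trapezoidal column (denominator 4−1=3):
R(1,1) = 0.4320466 + (0.4320466 − 0.1427524)/3 = 0.5284780
R(2,1) = 0.5390471 + (0.5390471 − 0.4320466)/3 = 0.5747139
R(2,2) = (16·0.5747139 − 0.5284780) / 15 = 0.5777963
(Column j=1 coincides with Simpson's rule on the same nodes.)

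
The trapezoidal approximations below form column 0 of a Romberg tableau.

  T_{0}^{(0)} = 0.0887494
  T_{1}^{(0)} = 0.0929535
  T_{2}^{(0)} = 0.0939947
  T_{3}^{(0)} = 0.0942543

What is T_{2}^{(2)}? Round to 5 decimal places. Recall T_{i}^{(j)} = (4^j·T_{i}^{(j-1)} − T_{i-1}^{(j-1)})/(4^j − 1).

Richardson extrapolation on the trapezoidal column (denominator 4−1=3):
T_{1}^{(1)} = (4·0.0929535 − 0.0887494) / 3 = 0.0943549
T_{2}^{(1)} = 0.0939947 + (0.0939947 − 0.0929535)/3 = 0.0943418
T_{2}^{(2)} = 0.0943418 + (0.0943418 − 0.0943549)/15 = 0.0943409
(Column j=1 coincides with Simpson's rule on the same nodes.)

0.09434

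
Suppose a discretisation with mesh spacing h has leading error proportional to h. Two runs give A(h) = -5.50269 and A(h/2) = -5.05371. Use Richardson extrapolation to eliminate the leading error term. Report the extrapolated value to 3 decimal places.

The leading error scales as h; refining by a factor of 2 reduces it by 2^1 = 2.
Extrapolated value = (2·A(h/2) − A(h)) / (2 − 1)
= (2·(-5.05371) − (-5.50269)) / 1
= -4.60473 / 1 = -4.60473

-4.605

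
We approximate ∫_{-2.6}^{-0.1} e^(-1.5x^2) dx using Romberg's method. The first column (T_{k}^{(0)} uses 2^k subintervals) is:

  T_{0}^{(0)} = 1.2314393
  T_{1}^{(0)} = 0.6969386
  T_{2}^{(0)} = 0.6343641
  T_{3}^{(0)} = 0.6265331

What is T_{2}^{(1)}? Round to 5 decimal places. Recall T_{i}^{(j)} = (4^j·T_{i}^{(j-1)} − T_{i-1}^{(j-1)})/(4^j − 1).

0.61351

T_{2}^{(1)} = 0.6343641 + (0.6343641 − 0.6969386)/3 = 0.6135059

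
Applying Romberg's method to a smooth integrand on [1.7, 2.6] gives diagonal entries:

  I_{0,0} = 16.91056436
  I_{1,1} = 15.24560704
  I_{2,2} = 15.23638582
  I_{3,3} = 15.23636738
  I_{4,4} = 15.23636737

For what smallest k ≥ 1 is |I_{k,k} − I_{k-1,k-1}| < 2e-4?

k = 3

|I_{1,1} − I_{0,0}| = 1.66495732 ≥ 2e-4
|I_{2,2} − I_{1,1}| = 0.00922122 ≥ 2e-4
|I_{3,3} − I_{2,2}| = 0.00001844 < 2e-4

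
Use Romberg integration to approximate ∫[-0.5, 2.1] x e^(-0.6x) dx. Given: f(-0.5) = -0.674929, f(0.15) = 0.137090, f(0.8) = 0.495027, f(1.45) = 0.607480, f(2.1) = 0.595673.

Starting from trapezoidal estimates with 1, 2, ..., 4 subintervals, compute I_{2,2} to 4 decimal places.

I_{0,0} (trapezoid, 1 panel, h=2.6000): -0.103033
I_{1,0} (trapezoid, 2 panels, h=1.3000): 0.592019
I_{2,0} (trapezoid, 4 panels, h=0.6500): 0.779980
I_{1,1} = 0.592019 + (0.592019 − (-0.103033))/3 = 0.823703
I_{2,1} = 0.779980 + (0.779980 − 0.592019)/3 = 0.842634
I_{2,2} = 0.842634 + (0.842634 − 0.823703)/15 = 0.843896

0.8439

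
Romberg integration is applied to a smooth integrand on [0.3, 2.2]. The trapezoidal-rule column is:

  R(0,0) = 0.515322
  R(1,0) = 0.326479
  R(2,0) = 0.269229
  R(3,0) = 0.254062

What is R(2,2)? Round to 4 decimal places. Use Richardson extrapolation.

0.2493

R(1,1) = (4·0.326479 − 0.515322) / 3 = 0.263531
R(2,1) = (4·0.269229 − 0.326479) / 3 = 0.250146
R(2,2) = (16·0.250146 − 0.263531) / 15 = 0.249254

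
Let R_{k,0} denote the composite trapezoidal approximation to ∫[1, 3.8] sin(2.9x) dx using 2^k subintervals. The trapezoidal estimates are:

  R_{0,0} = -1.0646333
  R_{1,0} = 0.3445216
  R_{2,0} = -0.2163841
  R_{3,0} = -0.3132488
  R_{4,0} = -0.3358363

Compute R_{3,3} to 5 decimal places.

Richardson extrapolation on the trapezoidal column (denominator 4−1=3):
R_{1,1} = 0.3445216 + (0.3445216 − (-1.0646333))/3 = 0.8142399
R_{2,1} = (4·(-0.2163841) − 0.3445216) / 3 = -0.4033527
R_{3,1} = (4·(-0.3132488) − (-0.2163841)) / 3 = -0.3455370
R_{2,2} = -0.4033527 + (-0.4033527 − 0.8142399)/15 = -0.4845255
R_{3,2} = -0.3455370 + (-0.3455370 − (-0.4033527))/15 = -0.3416826
R_{3,3} = -0.3416826 + (-0.3416826 − (-0.4845255))/63 = -0.3394153

-0.33942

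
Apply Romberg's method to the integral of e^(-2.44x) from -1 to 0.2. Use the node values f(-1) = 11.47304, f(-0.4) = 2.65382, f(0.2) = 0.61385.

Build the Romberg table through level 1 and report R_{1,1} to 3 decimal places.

4.540

R_{0,0} (trapezoid, 1 panel, h=1.2000): 7.25213
R_{1,0} (trapezoid, 2 panels, h=0.6000): 5.21836
R_{1,1} = 5.21836 + (5.21836 − 7.25213)/3 = 4.54044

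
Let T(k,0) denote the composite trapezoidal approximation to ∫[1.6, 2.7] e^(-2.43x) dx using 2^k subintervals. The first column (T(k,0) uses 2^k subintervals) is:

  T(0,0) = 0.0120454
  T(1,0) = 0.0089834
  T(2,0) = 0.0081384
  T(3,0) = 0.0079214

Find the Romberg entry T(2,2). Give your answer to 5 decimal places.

0.00785

Richardson extrapolation on the trapezoidal column (denominator 4−1=3):
T(1,1) = 0.0089834 + (0.0089834 − 0.0120454)/3 = 0.0079627
T(2,1) = (4·0.0081384 − 0.0089834) / 3 = 0.0078567
T(2,2) = 0.0078567 + (0.0078567 − 0.0079627)/15 = 0.0078496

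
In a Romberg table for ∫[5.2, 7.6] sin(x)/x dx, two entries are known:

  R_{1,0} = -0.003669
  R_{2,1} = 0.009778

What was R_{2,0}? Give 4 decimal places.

0.0064

From R_{2,1} = (4·R_{2,0} − R_{1,0})/3, solve for R_{2,0}:
4·R_{2,0} = 3·0.009778 + (-0.003669) = 0.025665
R_{2,0} = 0.006416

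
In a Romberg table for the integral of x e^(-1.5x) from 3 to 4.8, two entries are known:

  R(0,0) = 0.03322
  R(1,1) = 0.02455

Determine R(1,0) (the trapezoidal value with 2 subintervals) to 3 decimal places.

From R(1,1) = (4·R(1,0) − R(0,0))/3, solve for R(1,0):
4·R(1,0) = 3·0.02455 + 0.03322 = 0.10687
R(1,0) = 0.02672

0.027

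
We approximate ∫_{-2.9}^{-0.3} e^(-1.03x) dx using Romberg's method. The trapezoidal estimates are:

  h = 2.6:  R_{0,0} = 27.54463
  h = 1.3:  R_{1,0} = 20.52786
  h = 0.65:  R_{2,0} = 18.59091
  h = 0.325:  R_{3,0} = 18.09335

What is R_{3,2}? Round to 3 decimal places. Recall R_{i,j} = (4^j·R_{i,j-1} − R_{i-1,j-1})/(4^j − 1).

17.926

Richardson extrapolation on the trapezoidal column (denominator 4−1=3):
R_{2,1} = 18.59091 + (18.59091 − 20.52786)/3 = 17.94526
R_{3,1} = (4·18.09335 − 18.59091) / 3 = 17.92750
R_{3,2} = (16·17.92750 − 17.94526) / 15 = 17.92632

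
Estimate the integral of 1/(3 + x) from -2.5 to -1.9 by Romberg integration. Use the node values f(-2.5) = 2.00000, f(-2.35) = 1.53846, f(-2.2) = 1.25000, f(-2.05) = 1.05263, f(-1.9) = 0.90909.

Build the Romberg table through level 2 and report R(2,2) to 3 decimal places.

R(0,0) (trapezoid, 1 panel, h=0.6000): 0.87273
R(1,0) (trapezoid, 2 panels, h=0.3000): 0.81136
R(2,0) (trapezoid, 4 panels, h=0.1500): 0.79435
R(1,1) = 0.81136 + (0.81136 − 0.87273)/3 = 0.79090
R(2,1) = 0.79435 + (0.79435 − 0.81136)/3 = 0.78868
R(2,2) = 0.78868 + (0.78868 − 0.79090)/15 = 0.78853

0.789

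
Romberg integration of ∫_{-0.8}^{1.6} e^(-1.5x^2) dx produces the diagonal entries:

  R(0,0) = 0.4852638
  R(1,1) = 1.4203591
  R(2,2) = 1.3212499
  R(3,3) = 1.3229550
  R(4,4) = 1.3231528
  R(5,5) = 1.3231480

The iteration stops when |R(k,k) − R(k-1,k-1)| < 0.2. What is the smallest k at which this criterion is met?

|R(1,1) − R(0,0)| = 0.9350953 ≥ 0.2
|R(2,2) − R(1,1)| = 0.0991092 < 0.2

k = 2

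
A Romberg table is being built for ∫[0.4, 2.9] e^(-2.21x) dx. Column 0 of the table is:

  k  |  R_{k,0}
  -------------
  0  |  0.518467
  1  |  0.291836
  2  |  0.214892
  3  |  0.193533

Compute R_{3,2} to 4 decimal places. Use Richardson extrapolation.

0.1862

Richardson extrapolation on the trapezoidal column (denominator 4−1=3):
R_{2,1} = (4·0.214892 − 0.291836) / 3 = 0.189244
R_{3,1} = 0.193533 + (0.193533 − 0.214892)/3 = 0.186413
R_{3,2} = (16·0.186413 − 0.189244) / 15 = 0.186224
(Column j=1 coincides with Simpson's rule on the same nodes.)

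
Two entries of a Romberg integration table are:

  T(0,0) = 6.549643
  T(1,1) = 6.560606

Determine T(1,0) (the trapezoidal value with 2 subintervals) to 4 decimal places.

From T(1,1) = (4·T(1,0) − T(0,0))/3, solve for T(1,0):
4·T(1,0) = 3·6.560606 + 6.549643 = 26.231461
T(1,0) = 6.557865

6.5579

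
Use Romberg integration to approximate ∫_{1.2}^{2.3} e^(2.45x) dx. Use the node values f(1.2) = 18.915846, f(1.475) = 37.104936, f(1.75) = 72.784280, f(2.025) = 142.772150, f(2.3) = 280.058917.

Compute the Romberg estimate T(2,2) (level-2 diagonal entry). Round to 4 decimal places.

T(0,0) (trapezoid, 1 panel, h=1.1000): 164.436120
T(1,0) (trapezoid, 2 panels, h=0.5500): 122.249414
T(2,0) (trapezoid, 4 panels, h=0.2750): 110.590906
T(1,1) = 122.249414 + (122.249414 − 164.436120)/3 = 108.187179
T(2,1) = 110.590906 + (110.590906 − 122.249414)/3 = 106.704737
T(2,2) = 106.704737 + (106.704737 − 108.187179)/15 = 106.605908

106.6059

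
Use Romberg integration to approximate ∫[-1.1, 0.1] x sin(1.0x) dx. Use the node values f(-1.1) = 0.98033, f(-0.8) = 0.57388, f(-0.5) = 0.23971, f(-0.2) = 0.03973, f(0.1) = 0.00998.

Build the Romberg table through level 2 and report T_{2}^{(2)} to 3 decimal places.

T_{0}^{(0)} (trapezoid, 1 panel, h=1.2000): 0.59419
T_{1}^{(0)} (trapezoid, 2 panels, h=0.6000): 0.44092
T_{2}^{(0)} (trapezoid, 4 panels, h=0.3000): 0.40454
T_{1}^{(1)} = 0.44092 + (0.44092 − 0.59419)/3 = 0.38983
T_{2}^{(1)} = 0.40454 + (0.40454 − 0.44092)/3 = 0.39241
T_{2}^{(2)} = 0.39241 + (0.39241 − 0.38983)/15 = 0.39258

0.393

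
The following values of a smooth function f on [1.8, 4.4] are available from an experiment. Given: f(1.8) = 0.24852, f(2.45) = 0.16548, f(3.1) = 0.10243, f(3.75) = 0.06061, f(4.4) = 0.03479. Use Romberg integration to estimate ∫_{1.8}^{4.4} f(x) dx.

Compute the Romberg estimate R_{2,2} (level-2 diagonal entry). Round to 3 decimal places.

0.302

R_{0,0} (trapezoid, 1 panel, h=2.6000): 0.36830
R_{1,0} (trapezoid, 2 panels, h=1.3000): 0.31731
R_{2,0} (trapezoid, 4 panels, h=0.6500): 0.30561
R_{1,1} = 0.31731 + (0.31731 − 0.36830)/3 = 0.30031
R_{2,1} = 0.30561 + (0.30561 − 0.31731)/3 = 0.30171
R_{2,2} = 0.30171 + (0.30171 − 0.30031)/15 = 0.30180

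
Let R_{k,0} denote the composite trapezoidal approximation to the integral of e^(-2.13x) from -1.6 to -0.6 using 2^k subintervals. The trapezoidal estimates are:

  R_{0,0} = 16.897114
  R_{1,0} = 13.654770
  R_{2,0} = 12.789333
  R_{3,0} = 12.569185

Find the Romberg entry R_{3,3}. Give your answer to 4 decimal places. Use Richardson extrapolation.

R_{1,1} = 13.654770 + (13.654770 − 16.897114)/3 = 12.573989
R_{2,1} = 12.789333 + (12.789333 − 13.654770)/3 = 12.500854
R_{3,1} = (4·12.569185 − 12.789333) / 3 = 12.495802
R_{2,2} = 12.500854 + (12.500854 − 12.573989)/15 = 12.495978
R_{3,2} = (16·12.495802 − 12.500854) / 15 = 12.495465
R_{3,3} = 12.495465 + (12.495465 − 12.495978)/63 = 12.495457

12.4955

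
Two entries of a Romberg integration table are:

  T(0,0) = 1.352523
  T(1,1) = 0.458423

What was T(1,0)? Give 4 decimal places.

0.6819

From T(1,1) = (4·T(1,0) − T(0,0))/3, solve for T(1,0):
4·T(1,0) = 3·0.458423 + 1.352523 = 2.727792
T(1,0) = 0.681948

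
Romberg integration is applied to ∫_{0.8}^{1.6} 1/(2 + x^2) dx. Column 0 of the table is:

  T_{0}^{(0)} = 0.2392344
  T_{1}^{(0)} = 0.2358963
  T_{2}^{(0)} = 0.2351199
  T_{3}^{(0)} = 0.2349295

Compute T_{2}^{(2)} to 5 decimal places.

Richardson extrapolation on the trapezoidal column (denominator 4−1=3):
T_{1}^{(1)} = 0.2358963 + (0.2358963 − 0.2392344)/3 = 0.2347836
T_{2}^{(1)} = (4·0.2351199 − 0.2358963) / 3 = 0.2348611
T_{2}^{(2)} = (16·0.2348611 − 0.2347836) / 15 = 0.2348663

0.23487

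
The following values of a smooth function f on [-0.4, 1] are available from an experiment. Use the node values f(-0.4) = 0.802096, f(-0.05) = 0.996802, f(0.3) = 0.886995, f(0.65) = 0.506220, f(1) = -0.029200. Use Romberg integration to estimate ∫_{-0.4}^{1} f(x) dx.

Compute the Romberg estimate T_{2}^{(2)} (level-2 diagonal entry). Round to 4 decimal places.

0.9979

T_{0}^{(0)} (trapezoid, 1 panel, h=1.4000): 0.541027
T_{1}^{(0)} (trapezoid, 2 panels, h=0.7000): 0.891410
T_{2}^{(0)} (trapezoid, 4 panels, h=0.3500): 0.971763
T_{1}^{(1)} = 0.891410 + (0.891410 − 0.541027)/3 = 1.008204
T_{2}^{(1)} = 0.971763 + (0.971763 − 0.891410)/3 = 0.998547
T_{2}^{(2)} = 0.998547 + (0.998547 − 1.008204)/15 = 0.997903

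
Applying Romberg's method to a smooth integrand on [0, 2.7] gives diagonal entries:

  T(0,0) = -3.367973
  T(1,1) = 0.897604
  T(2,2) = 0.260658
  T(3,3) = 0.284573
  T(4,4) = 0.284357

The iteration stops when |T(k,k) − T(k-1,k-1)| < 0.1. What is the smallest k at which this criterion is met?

k = 3

|T(1,1) − T(0,0)| = 4.265577 ≥ 0.1
|T(2,2) − T(1,1)| = 0.636946 ≥ 0.1
|T(3,3) − T(2,2)| = 0.023915 < 0.1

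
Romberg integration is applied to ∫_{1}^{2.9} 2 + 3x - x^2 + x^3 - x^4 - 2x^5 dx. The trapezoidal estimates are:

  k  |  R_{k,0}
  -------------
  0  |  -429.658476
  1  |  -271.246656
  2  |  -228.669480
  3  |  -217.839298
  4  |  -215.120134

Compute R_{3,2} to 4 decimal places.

-214.2127

R_{2,1} = -228.669480 + (-228.669480 − (-271.246656))/3 = -214.477088
R_{3,1} = (4·(-217.839298) − (-228.669480)) / 3 = -214.229237
R_{3,2} = (16·(-214.229237) − (-214.477088)) / 15 = -214.212714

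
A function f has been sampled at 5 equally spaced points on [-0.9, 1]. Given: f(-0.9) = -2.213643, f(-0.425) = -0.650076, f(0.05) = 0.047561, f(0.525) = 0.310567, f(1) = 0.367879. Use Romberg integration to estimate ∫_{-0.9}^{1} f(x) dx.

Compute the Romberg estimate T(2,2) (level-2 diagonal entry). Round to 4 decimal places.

T(0,0) (trapezoid, 1 panel, h=1.9000): -1.753476
T(1,0) (trapezoid, 2 panels, h=0.9500): -0.831555
T(2,0) (trapezoid, 4 panels, h=0.4750): -0.577044
T(1,1) = -0.831555 + (-0.831555 − (-1.753476))/3 = -0.524248
T(2,1) = -0.577044 + (-0.577044 − (-0.831555))/3 = -0.492207
T(2,2) = -0.492207 + (-0.492207 − (-0.524248))/15 = -0.490071

-0.4901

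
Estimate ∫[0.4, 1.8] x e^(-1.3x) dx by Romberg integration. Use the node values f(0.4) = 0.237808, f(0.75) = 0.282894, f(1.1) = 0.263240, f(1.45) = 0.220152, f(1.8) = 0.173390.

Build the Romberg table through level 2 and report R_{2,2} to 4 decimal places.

0.3443

R_{0,0} (trapezoid, 1 panel, h=1.4000): 0.287839
R_{1,0} (trapezoid, 2 panels, h=0.7000): 0.328187
R_{2,0} (trapezoid, 4 panels, h=0.3500): 0.340160
R_{1,1} = 0.328187 + (0.328187 − 0.287839)/3 = 0.341636
R_{2,1} = 0.340160 + (0.340160 − 0.328187)/3 = 0.344151
R_{2,2} = 0.344151 + (0.344151 − 0.341636)/15 = 0.344319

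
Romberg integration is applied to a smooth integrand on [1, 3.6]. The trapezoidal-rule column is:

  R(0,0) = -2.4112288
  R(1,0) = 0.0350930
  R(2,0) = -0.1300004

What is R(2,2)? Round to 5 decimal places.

-0.25407

Richardson extrapolation on the trapezoidal column (denominator 4−1=3):
R(1,1) = (4·0.0350930 − (-2.4112288)) / 3 = 0.8505336
R(2,1) = -0.1300004 + (-0.1300004 − 0.0350930)/3 = -0.1850315
R(2,2) = (16·(-0.1850315) − 0.8505336) / 15 = -0.2540692
(Column j=1 coincides with Simpson's rule on the same nodes.)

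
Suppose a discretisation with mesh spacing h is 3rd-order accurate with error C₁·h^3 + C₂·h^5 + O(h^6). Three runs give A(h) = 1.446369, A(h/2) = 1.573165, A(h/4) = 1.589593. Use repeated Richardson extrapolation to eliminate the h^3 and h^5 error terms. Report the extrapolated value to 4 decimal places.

First eliminate the h^3 term (factor 2^3 = 8):
  B₁ = (8·1.573165 − 1.446369)/7 = 1.591279
  B₂ = (8·1.589593 − 1.573165)/7 = 1.591940
Then eliminate the h^5 term (factor 2^5 = 32):
  (32·1.591940 − 1.591279)/31 = 1.591961

1.5920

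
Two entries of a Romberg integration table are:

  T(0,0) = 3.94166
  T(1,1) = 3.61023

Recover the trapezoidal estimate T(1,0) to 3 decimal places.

From T(1,1) = (4·T(1,0) − T(0,0))/3, solve for T(1,0):
4·T(1,0) = 3·3.61023 + 3.94166 = 14.77235
T(1,0) = 3.69309

3.693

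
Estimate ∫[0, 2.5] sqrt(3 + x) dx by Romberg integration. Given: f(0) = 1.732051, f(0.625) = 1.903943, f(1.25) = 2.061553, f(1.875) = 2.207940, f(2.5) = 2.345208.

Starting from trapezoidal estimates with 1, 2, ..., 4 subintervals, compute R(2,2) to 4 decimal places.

R(0,0) (trapezoid, 1 panel, h=2.5000): 5.096574
R(1,0) (trapezoid, 2 panels, h=1.2500): 5.125228
R(2,0) (trapezoid, 4 panels, h=0.6250): 5.132541
R(1,1) = 5.125228 + (5.125228 − 5.096574)/3 = 5.134779
R(2,1) = 5.132541 + (5.132541 − 5.125228)/3 = 5.134979
R(2,2) = 5.134979 + (5.134979 − 5.134779)/15 = 5.134992

5.1350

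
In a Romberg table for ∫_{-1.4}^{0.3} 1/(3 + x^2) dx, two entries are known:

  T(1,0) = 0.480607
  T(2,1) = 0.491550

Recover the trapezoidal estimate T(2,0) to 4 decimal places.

From T(2,1) = (4·T(2,0) − T(1,0))/3, solve for T(2,0):
4·T(2,0) = 3·0.491550 + 0.480607 = 1.955257
T(2,0) = 0.488814

0.4888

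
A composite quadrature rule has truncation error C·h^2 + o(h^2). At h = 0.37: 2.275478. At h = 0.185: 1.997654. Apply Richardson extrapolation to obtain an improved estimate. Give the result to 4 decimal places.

1.9050

The leading error scales as h^2; refining by a factor of 2 reduces it by 2^2 = 4.
Extrapolated value = (4·A(h/2) − A(h)) / (4 − 1)
= (4·1.997654 − 2.275478) / 3
= 5.715138 / 3 = 1.905046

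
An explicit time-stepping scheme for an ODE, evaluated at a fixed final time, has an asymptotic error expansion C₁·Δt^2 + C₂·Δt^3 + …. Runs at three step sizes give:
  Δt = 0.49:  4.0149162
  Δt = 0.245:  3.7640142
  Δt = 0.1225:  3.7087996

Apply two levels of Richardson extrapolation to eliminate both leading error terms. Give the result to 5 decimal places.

First eliminate the Δt^2 term (factor 2^2 = 4):
  B₁ = (4·3.7640142 − 4.0149162)/3 = 3.6803802
  B₂ = (4·3.7087996 − 3.7640142)/3 = 3.6903947
Then eliminate the Δt^3 term (factor 2^3 = 8):
  (8·3.6903947 − 3.6803802)/7 = 3.6918253

3.69183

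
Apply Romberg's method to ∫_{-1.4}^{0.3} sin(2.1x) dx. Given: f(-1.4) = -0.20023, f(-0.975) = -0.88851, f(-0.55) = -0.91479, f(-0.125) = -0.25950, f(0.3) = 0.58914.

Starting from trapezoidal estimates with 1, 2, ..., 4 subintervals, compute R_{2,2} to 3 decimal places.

-0.850

R_{0,0} (trapezoid, 1 panel, h=1.7000): 0.33057
R_{1,0} (trapezoid, 2 panels, h=0.8500): -0.61228
R_{2,0} (trapezoid, 4 panels, h=0.4250): -0.79405
R_{1,1} = -0.61228 + (-0.61228 − 0.33057)/3 = -0.92656
R_{2,1} = -0.79405 + (-0.79405 − (-0.61228))/3 = -0.85464
R_{2,2} = -0.85464 + (-0.85464 − (-0.92656))/15 = -0.84985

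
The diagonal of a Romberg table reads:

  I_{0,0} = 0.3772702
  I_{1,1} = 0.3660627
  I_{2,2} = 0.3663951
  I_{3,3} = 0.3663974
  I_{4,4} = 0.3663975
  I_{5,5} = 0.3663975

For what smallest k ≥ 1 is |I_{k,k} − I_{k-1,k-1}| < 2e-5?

k = 3

|I_{1,1} − I_{0,0}| = 0.0112075 ≥ 2e-5
|I_{2,2} − I_{1,1}| = 0.0003324 ≥ 2e-5
|I_{3,3} − I_{2,2}| = 0.0000023 < 2e-5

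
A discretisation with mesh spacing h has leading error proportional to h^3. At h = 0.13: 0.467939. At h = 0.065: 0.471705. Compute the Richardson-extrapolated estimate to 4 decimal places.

0.4722

Extrapolated value = (8·A(h/2) − A(h)) / (8 − 1)
= (8·0.471705 − 0.467939) / 7
= 3.305701 / 7 = 0.472243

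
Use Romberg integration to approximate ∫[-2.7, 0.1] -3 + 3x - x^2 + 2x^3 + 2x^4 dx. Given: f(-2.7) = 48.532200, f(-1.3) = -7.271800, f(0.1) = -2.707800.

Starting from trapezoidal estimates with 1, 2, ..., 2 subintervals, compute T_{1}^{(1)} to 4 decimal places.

7.8107

T_{0}^{(0)} (trapezoid, 1 panel, h=2.8000): 64.154160
T_{1}^{(0)} (trapezoid, 2 panels, h=1.4000): 21.896560
T_{1}^{(1)} = 21.896560 + (21.896560 − 64.154160)/3 = 7.810693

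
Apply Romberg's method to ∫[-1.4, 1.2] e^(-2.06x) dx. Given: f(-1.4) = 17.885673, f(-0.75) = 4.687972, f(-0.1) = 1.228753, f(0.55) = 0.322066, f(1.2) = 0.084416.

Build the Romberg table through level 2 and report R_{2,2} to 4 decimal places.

8.6914

R_{0,0} (trapezoid, 1 panel, h=2.6000): 23.361116
R_{1,0} (trapezoid, 2 panels, h=1.3000): 13.277937
R_{2,0} (trapezoid, 4 panels, h=0.6500): 9.895493
R_{1,1} = 13.277937 + (13.277937 − 23.361116)/3 = 9.916877
R_{2,1} = 9.895493 + (9.895493 − 13.277937)/3 = 8.768012
R_{2,2} = 8.768012 + (8.768012 − 9.916877)/15 = 8.691421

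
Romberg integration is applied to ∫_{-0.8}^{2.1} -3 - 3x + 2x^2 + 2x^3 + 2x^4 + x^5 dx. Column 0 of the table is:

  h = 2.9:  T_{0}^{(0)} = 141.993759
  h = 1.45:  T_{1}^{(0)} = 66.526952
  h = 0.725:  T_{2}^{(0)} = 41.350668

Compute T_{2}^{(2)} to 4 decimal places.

32.3977

Richardson extrapolation on the trapezoidal column (denominator 4−1=3):
T_{1}^{(1)} = (4·66.526952 − 141.993759) / 3 = 41.371350
T_{2}^{(1)} = (4·41.350668 − 66.526952) / 3 = 32.958573
T_{2}^{(2)} = 32.958573 + (32.958573 − 41.371350)/15 = 32.397721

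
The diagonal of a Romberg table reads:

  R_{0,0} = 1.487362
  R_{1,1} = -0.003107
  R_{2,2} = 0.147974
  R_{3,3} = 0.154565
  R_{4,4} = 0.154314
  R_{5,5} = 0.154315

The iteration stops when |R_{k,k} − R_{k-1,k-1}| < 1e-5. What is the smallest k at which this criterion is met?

|R_{1,1} − R_{0,0}| = 1.490469 ≥ 1e-5
|R_{2,2} − R_{1,1}| = 0.151081 ≥ 1e-5
|R_{3,3} − R_{2,2}| = 0.006591 ≥ 1e-5
|R_{4,4} − R_{3,3}| = 0.000251 ≥ 1e-5
|R_{5,5} − R_{4,4}| = 0.000001 < 1e-5

k = 5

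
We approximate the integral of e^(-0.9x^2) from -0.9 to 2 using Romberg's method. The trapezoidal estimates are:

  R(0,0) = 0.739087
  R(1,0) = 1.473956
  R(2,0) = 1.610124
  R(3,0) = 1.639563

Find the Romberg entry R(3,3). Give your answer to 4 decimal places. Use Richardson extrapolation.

R(1,1) = 1.473956 + (1.473956 − 0.739087)/3 = 1.718912
R(2,1) = (4·1.610124 − 1.473956) / 3 = 1.655513
R(3,1) = (4·1.639563 − 1.610124) / 3 = 1.649376
R(2,2) = (16·1.655513 − 1.718912) / 15 = 1.651286
R(3,2) = 1.649376 + (1.649376 − 1.655513)/15 = 1.648967
R(3,3) = 1.648967 + (1.648967 − 1.651286)/63 = 1.648930

1.6489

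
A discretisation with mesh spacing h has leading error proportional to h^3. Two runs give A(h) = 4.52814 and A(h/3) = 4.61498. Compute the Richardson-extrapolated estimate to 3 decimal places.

The leading error scales as h^3; refining by a factor of 3 reduces it by 3^3 = 27.
Extrapolated value = (27·A(h/3) − A(h)) / (27 − 1)
= (27·4.61498 − 4.52814) / 26
= 120.07632 / 26 = 4.61832

4.618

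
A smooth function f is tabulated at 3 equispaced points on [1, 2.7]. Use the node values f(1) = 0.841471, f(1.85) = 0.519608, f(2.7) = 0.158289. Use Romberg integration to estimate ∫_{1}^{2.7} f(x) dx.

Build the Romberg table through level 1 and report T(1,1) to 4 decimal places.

T(0,0) (trapezoid, 1 panel, h=1.7000): 0.849796
T(1,0) (trapezoid, 2 panels, h=0.8500): 0.866565
T(1,1) = 0.866565 + (0.866565 − 0.849796)/3 = 0.872155

0.8722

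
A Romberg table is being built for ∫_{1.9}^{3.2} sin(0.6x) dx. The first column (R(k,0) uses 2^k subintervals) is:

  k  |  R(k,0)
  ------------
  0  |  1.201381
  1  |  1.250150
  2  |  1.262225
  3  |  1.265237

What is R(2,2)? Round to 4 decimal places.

Richardson extrapolation on the trapezoidal column (denominator 4−1=3):
R(1,1) = (4·1.250150 − 1.201381) / 3 = 1.266406
R(2,1) = (4·1.262225 − 1.250150) / 3 = 1.266250
R(2,2) = (16·1.266250 − 1.266406) / 15 = 1.266240

1.2662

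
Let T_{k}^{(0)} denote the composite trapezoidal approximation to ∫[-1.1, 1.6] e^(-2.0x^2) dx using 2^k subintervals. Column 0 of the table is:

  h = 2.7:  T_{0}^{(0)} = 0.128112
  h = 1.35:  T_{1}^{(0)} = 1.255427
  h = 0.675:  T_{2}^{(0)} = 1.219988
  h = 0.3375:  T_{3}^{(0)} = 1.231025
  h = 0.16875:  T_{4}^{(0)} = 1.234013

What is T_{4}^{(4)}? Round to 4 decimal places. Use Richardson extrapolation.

T_{1}^{(1)} = 1.255427 + (1.255427 − 0.128112)/3 = 1.631199
T_{2}^{(1)} = 1.219988 + (1.219988 − 1.255427)/3 = 1.208175
T_{3}^{(1)} = (4·1.231025 − 1.219988) / 3 = 1.234704
T_{4}^{(1)} = 1.234013 + (1.234013 − 1.231025)/3 = 1.235009
T_{2}^{(2)} = 1.208175 + (1.208175 − 1.631199)/15 = 1.179973
T_{3}^{(2)} = 1.234704 + (1.234704 − 1.208175)/15 = 1.236473
T_{4}^{(2)} = 1.235009 + (1.235009 − 1.234704)/15 = 1.235029
T_{3}^{(3)} = 1.236473 + (1.236473 − 1.179973)/63 = 1.237370
T_{4}^{(3)} = (64·1.235029 − 1.236473) / 63 = 1.235006
T_{4}^{(4)} = (256·1.235006 − 1.237370) / 255 = 1.234997

1.2350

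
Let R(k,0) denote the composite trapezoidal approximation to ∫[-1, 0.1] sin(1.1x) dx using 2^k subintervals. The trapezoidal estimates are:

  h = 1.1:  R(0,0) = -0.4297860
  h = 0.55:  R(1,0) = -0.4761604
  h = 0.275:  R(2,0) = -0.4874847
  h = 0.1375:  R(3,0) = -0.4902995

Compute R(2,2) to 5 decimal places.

-0.49124

R(1,1) = -0.4761604 + (-0.4761604 − (-0.4297860))/3 = -0.4916185
R(2,1) = -0.4874847 + (-0.4874847 − (-0.4761604))/3 = -0.4912595
R(2,2) = (16·(-0.4912595) − (-0.4916185)) / 15 = -0.4912356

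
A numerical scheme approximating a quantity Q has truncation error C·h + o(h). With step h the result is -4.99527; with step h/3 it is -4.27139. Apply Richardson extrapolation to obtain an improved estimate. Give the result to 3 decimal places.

-3.909

Extrapolated value = (3·A(h/3) − A(h)) / (3 − 1)
= (3·(-4.27139) − (-4.99527)) / 2
= -7.81890 / 2 = -3.90945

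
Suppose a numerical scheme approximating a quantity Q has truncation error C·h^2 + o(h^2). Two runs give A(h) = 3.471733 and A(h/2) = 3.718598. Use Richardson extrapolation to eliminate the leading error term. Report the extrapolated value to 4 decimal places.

The leading error scales as h^2; refining by a factor of 2 reduces it by 2^2 = 4.
Extrapolated value = (4·A(h/2) − A(h)) / (4 − 1)
= (4·3.718598 − 3.471733) / 3
= 11.402659 / 3 = 3.800886

3.8009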